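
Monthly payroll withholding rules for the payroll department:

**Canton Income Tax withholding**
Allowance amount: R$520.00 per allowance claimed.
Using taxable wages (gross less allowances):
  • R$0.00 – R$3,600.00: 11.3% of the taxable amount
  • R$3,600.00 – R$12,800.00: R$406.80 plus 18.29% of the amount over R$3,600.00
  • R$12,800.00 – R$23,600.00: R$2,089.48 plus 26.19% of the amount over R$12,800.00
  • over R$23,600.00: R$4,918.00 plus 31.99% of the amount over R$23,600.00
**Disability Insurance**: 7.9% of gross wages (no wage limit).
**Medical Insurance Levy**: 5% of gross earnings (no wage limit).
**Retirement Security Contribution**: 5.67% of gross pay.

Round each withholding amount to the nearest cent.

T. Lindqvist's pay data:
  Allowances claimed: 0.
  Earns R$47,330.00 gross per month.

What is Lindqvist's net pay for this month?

Canton Income Tax: taxable = R$47,330.00
  R$4,918.00 + 31.99% × (R$47,330.00 − R$23,600.00) = R$4,918.00 + 31.99% × R$23,730.00 = R$12,509.23
Disability Insurance: 7.9% × R$47,330.00 = R$3,739.07
Medical Insurance Levy: 5% × R$47,330.00 = R$2,366.50
Retirement Security Contribution: 5.67% × R$47,330.00 = R$2,683.61
Total withheld: R$12,509.23 + R$3,739.07 + R$2,366.50 + R$2,683.61 = R$21,298.41
Net pay: R$47,330.00 − R$21,298.41 = R$26,031.59

R$26,031.59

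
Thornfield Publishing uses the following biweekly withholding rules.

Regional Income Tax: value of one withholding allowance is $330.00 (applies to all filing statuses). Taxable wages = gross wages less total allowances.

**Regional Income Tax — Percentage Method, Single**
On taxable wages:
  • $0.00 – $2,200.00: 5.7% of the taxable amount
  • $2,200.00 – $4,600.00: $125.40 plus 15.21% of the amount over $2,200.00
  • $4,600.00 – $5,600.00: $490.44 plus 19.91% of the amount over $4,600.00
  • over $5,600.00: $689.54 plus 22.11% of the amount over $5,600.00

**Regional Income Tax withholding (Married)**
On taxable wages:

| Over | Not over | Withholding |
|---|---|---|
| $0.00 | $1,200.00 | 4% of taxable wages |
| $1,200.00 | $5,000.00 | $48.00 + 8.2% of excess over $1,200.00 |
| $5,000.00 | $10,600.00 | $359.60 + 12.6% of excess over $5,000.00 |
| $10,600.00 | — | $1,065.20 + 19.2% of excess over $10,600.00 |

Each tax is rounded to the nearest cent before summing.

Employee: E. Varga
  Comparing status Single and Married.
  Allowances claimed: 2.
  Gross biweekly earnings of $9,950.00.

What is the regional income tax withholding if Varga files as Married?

Regional Income Tax (Married): taxable = $9,950.00 − 2×$330.00 = $9,290.00
  $359.60 + 12.6% × ($9,290.00 − $5,000.00) = $359.60 + 12.6% × $4,290.00 = $900.14

$900.14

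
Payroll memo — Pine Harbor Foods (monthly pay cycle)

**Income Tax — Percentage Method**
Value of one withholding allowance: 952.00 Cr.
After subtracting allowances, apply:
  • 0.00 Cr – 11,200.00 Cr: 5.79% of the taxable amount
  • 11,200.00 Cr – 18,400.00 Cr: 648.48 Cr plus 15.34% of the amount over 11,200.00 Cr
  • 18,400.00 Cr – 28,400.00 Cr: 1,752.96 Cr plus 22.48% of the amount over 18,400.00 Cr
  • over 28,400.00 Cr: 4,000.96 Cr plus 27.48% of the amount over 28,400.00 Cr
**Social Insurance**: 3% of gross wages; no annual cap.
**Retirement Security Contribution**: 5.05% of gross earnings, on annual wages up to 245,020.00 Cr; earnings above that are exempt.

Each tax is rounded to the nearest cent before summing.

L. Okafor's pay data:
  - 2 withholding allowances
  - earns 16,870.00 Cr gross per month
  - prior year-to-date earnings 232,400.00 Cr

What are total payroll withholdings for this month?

Income Tax: taxable = 16,870.00 Cr − 2×952.00 Cr = 14,966.00 Cr
  648.48 Cr + 15.34% × (14,966.00 Cr − 11,200.00 Cr) = 648.48 Cr + 15.34% × 3,766.00 Cr = 1,226.18 Cr
Social Insurance: 3% × 16,870.00 Cr = 506.10 Cr
Retirement Security Contribution: cap 245,020.00 Cr − YTD 232,400.00 Cr = 12,620.00 Cr subject; 5.05% × 12,620.00 Cr = 637.31 Cr
Total: 1,226.18 Cr + 506.10 Cr + 637.31 Cr = 2,369.59 Cr

2,369.59 Cr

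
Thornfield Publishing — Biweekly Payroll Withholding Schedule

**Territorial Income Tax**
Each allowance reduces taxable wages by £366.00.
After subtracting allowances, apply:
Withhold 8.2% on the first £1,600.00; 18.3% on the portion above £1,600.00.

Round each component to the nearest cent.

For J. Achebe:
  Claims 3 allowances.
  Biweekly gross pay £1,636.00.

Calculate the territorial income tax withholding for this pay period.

Territorial Income Tax: taxable = £1,636.00 − 3×£366.00 = £538.00
  8.2% × £538.00 = £44.12

£44.12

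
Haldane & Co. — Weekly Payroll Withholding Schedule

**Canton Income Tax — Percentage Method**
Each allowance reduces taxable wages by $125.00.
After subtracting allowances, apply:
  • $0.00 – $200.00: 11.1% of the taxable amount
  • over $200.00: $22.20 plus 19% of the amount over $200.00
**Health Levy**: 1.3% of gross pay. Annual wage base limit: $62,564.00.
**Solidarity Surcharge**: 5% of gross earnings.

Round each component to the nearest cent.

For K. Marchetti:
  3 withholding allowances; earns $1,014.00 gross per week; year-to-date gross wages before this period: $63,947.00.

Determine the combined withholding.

Canton Income Tax: taxable = $1,014.00 − 3×$125.00 = $639.00
  $22.20 + 19% × ($639.00 − $200.00) = $22.20 + 19% × $439.00 = $105.61
Health Levy: YTD $63,947.00 ≥ cap $62,564.00 → $0.00
Solidarity Surcharge: 5% × $1,014.00 = $50.70
Total: $105.61 + $0.00 + $50.70 = $156.31

$156.31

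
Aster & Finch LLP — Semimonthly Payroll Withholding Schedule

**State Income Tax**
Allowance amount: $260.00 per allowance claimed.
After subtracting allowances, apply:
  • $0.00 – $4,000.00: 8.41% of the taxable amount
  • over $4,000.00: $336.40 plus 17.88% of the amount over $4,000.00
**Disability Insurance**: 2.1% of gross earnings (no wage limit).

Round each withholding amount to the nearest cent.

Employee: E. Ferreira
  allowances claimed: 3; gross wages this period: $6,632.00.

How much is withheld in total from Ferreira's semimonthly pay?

$806.81

State Income Tax: taxable = $6,632.00 − 3×$260.00 = $5,852.00
  $336.40 + 17.88% × ($5,852.00 − $4,000.00) = $336.40 + 17.88% × $1,852.00 = $667.54
Disability Insurance: 2.1% × $6,632.00 = $139.27
Total: $667.54 + $139.27 = $806.81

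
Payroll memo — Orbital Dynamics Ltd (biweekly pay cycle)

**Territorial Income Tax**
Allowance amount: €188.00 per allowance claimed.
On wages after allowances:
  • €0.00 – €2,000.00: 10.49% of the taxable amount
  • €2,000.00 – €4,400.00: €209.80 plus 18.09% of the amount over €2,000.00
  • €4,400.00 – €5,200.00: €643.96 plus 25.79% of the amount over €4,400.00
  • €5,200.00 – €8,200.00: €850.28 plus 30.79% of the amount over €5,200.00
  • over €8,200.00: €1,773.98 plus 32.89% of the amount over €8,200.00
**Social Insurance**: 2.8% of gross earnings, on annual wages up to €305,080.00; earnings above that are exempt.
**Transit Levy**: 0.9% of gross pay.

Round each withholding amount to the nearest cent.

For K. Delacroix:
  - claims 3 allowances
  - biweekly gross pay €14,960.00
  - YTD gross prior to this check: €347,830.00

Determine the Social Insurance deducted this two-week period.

Social Insurance: YTD €347,830.00 ≥ cap €305,080.00 → €0.00

€0.00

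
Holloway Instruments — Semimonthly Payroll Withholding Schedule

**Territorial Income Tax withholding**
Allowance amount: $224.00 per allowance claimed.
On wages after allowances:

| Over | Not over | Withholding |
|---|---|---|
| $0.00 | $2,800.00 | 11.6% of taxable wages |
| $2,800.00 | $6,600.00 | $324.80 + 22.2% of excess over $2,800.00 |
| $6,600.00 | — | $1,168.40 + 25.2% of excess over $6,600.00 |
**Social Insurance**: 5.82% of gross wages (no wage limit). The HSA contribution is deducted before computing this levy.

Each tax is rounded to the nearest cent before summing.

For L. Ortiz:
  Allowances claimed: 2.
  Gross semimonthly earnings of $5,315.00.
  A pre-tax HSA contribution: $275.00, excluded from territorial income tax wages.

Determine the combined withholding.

Territorial Income Tax: taxable = $5,315.00 − $275.00 − 2×$224.00 = $4,592.00
  $324.80 + 22.2% × ($4,592.00 − $2,800.00) = $324.80 + 22.2% × $1,792.00 = $722.62
Social Insurance: 5.82% × $5,040.00 = $293.33
Total: $722.62 + $293.33 = $1,015.95

$1,015.95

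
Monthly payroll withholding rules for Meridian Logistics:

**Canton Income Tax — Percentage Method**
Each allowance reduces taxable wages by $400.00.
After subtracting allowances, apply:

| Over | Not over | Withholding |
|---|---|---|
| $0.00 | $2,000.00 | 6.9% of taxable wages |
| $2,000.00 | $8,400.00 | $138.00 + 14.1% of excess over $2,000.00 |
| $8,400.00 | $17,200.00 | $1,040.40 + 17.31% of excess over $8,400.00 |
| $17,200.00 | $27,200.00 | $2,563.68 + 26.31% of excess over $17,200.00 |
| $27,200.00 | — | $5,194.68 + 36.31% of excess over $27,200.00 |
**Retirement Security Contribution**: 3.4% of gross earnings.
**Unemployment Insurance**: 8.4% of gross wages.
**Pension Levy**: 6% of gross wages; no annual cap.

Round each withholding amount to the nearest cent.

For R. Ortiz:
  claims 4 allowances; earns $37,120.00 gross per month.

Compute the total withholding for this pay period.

$14,823.03

Canton Income Tax: taxable = $37,120.00 − 4×$400.00 = $35,520.00
  $5,194.68 + 36.31% × ($35,520.00 − $27,200.00) = $5,194.68 + 36.31% × $8,320.00 = $8,215.67
Retirement Security Contribution: 3.4% × $37,120.00 = $1,262.08
Unemployment Insurance: 8.4% × $37,120.00 = $3,118.08
Pension Levy: 6% × $37,120.00 = $2,227.20
Total: $8,215.67 + $1,262.08 + $3,118.08 + $2,227.20 = $14,823.03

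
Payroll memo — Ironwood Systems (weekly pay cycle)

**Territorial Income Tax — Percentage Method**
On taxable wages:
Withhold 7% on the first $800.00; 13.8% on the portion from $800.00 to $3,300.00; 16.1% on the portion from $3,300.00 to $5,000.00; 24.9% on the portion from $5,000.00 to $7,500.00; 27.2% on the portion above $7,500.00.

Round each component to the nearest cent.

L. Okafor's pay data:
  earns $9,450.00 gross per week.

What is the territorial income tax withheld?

Territorial Income Tax: taxable = $9,450.00
  $1,297.20 + 27.2% × ($9,450.00 − $7,500.00) = $1,297.20 + 27.2% × $1,950.00 = $1,827.60

$1,827.60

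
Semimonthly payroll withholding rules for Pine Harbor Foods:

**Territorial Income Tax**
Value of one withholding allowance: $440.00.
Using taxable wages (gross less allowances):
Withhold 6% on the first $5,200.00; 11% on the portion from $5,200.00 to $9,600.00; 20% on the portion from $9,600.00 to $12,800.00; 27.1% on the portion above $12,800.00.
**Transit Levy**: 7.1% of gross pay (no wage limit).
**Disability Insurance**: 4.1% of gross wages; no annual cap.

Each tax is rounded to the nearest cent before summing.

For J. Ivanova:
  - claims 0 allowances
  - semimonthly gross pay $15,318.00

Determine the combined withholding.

Territorial Income Tax: taxable = $15,318.00
  $1,436.00 + 27.1% × ($15,318.00 − $12,800.00) = $1,436.00 + 27.1% × $2,518.00 = $2,118.38
Transit Levy: 7.1% × $15,318.00 = $1,087.58
Disability Insurance: 4.1% × $15,318.00 = $628.04
Total: $2,118.38 + $1,087.58 + $628.04 = $3,834.00

$3,834.00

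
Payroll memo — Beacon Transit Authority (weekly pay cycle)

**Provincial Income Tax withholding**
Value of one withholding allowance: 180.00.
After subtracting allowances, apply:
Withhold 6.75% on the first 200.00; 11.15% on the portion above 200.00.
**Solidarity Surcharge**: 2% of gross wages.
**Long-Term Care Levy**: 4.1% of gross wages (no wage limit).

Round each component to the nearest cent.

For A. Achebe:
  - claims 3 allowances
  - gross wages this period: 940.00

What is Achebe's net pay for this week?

846.86

Provincial Income Tax: taxable = 940.00 − 3×180.00 = 400.00
  13.50 + 11.15% × (400.00 − 200.00) = 13.50 + 11.15% × 200.00 = 35.80
Solidarity Surcharge: 2% × 940.00 = 18.80
Long-Term Care Levy: 4.1% × 940.00 = 38.54
Total withheld: 35.80 + 18.80 + 38.54 = 93.14
Net pay: 940.00 − 93.14 = 846.86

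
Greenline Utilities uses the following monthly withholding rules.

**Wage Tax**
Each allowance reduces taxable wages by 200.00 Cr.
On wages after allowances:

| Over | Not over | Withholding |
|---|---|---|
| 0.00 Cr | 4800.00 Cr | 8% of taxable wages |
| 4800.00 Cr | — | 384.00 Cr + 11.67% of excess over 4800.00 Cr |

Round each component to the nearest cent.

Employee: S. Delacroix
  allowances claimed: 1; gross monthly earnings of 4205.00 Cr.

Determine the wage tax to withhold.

Wage Tax: taxable = 4205.00 Cr − 1×200.00 Cr = 4005.00 Cr
  8% × 4005.00 Cr = 320.40 Cr

320.40 Cr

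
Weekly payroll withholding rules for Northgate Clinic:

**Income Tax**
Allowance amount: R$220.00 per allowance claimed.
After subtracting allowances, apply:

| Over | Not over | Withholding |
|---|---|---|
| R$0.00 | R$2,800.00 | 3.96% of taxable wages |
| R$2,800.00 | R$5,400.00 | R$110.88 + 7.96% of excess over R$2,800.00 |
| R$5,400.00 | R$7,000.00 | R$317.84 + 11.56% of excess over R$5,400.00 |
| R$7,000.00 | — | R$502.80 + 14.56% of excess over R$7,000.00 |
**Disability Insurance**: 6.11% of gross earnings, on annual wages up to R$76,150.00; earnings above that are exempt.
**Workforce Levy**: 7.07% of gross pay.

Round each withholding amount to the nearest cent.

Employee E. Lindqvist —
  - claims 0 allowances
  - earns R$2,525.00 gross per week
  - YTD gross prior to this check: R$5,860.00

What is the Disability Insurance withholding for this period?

R$154.28

Disability Insurance: 6.11% × R$2,525.00 = R$154.28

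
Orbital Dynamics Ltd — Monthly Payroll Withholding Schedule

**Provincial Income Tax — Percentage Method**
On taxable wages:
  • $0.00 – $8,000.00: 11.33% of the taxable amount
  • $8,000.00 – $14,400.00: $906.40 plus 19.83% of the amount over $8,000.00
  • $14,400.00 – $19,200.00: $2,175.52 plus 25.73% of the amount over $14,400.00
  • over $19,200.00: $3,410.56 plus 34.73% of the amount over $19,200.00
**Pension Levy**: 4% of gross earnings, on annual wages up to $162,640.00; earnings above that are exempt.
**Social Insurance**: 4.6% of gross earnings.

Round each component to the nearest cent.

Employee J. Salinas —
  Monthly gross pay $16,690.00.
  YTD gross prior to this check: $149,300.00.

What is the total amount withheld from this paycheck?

$4,066.08

Provincial Income Tax: taxable = $16,690.00
  $2,175.52 + 25.73% × ($16,690.00 − $14,400.00) = $2,175.52 + 25.73% × $2,290.00 = $2,764.74
Pension Levy: cap $162,640.00 − YTD $149,300.00 = $13,340.00 subject; 4% × $13,340.00 = $533.60
Social Insurance: 4.6% × $16,690.00 = $767.74
Total: $2,764.74 + $533.60 + $767.74 = $4,066.08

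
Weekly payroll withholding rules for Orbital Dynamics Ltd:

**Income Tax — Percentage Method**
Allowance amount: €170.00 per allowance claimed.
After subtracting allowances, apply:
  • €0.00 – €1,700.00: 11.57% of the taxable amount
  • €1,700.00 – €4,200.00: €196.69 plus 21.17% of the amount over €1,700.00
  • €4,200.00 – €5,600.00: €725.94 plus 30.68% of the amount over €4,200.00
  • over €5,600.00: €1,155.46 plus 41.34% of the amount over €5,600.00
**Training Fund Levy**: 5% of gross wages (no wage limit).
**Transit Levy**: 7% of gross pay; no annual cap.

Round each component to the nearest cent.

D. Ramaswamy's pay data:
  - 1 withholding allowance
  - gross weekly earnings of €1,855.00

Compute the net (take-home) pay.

Income Tax: taxable = €1,855.00 − 1×€170.00 = €1,685.00
  11.57% × €1,685.00 = €194.95
Training Fund Levy: 5% × €1,855.00 = €92.75
Transit Levy: 7% × €1,855.00 = €129.85
Total withheld: €194.95 + €92.75 + €129.85 = €417.55
Net pay: €1,855.00 − €417.55 = €1,437.45

€1,437.45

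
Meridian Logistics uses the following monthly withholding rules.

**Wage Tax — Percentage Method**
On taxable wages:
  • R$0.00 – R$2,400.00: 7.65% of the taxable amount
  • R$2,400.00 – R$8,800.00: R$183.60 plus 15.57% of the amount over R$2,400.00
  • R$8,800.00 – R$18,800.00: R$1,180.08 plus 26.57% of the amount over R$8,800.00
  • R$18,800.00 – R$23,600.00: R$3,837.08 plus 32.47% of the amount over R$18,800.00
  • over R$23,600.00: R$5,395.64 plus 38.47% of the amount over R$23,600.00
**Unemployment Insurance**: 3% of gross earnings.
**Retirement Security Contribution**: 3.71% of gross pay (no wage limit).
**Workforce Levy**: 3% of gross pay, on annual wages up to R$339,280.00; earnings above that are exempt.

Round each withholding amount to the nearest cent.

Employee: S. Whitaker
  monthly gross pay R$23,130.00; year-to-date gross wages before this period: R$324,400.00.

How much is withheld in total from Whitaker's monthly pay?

Wage Tax: taxable = R$23,130.00
  R$3,837.08 + 32.47% × (R$23,130.00 − R$18,800.00) = R$3,837.08 + 32.47% × R$4,330.00 = R$5,243.03
Unemployment Insurance: 3% × R$23,130.00 = R$693.90
Retirement Security Contribution: 3.71% × R$23,130.00 = R$858.12
Workforce Levy: cap R$339,280.00 − YTD R$324,400.00 = R$14,880.00 subject; 3% × R$14,880.00 = R$446.40
Total: R$5,243.03 + R$693.90 + R$858.12 + R$446.40 = R$7,241.45

R$7,241.45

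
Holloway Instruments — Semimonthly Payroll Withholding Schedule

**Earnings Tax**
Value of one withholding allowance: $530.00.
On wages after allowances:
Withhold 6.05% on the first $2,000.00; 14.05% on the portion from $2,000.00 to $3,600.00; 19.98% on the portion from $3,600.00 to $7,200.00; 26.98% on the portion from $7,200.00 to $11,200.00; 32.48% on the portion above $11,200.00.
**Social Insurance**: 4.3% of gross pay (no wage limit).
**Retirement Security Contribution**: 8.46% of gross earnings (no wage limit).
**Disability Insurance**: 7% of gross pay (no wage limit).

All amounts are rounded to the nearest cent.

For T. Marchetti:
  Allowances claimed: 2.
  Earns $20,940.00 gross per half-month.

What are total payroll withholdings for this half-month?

$9,101.28

Earnings Tax: taxable = $20,940.00 − 2×$530.00 = $19,880.00
  $2,144.28 + 32.48% × ($19,880.00 − $11,200.00) = $2,144.28 + 32.48% × $8,680.00 = $4,963.54
Social Insurance: 4.3% × $20,940.00 = $900.42
Retirement Security Contribution: 8.46% × $20,940.00 = $1,771.52
Disability Insurance: 7% × $20,940.00 = $1,465.80
Total: $4,963.54 + $900.42 + $1,771.52 + $1,465.80 = $9,101.28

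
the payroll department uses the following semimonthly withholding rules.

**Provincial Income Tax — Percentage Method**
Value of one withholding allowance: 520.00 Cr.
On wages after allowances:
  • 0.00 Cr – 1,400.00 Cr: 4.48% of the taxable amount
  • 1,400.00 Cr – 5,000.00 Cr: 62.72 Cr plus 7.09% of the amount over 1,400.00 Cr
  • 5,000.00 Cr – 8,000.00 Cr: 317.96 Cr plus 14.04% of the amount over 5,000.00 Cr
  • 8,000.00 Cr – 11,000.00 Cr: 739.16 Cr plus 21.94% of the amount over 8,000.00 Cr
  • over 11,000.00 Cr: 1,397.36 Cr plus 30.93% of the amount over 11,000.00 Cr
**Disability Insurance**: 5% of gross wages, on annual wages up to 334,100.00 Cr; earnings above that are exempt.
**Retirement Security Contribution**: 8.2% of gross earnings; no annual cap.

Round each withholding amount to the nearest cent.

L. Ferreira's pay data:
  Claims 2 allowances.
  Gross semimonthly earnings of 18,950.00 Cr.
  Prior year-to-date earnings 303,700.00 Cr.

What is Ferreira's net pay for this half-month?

12,913.98 Cr

Provincial Income Tax: taxable = 18,950.00 Cr − 2×520.00 Cr = 17,910.00 Cr
  1,397.36 Cr + 30.93% × (17,910.00 Cr − 11,000.00 Cr) = 1,397.36 Cr + 30.93% × 6,910.00 Cr = 3,534.62 Cr
Disability Insurance: 5% × 18,950.00 Cr = 947.50 Cr
Retirement Security Contribution: 8.2% × 18,950.00 Cr = 1,553.90 Cr
Total withheld: 3,534.62 Cr + 947.50 Cr + 1,553.90 Cr = 6,036.02 Cr
Net pay: 18,950.00 Cr − 6,036.02 Cr = 12,913.98 Cr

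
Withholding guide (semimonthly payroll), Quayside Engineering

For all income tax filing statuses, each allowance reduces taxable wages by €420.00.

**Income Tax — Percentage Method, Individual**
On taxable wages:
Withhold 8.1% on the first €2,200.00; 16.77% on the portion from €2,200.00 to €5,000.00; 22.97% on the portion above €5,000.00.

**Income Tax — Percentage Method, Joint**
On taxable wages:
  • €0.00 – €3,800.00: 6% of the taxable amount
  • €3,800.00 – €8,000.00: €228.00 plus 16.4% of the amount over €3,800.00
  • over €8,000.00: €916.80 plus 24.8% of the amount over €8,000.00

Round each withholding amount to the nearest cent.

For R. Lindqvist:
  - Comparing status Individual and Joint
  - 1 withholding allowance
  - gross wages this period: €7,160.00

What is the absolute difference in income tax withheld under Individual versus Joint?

€337.28

Income Tax (Individual): taxable = €7,160.00 − 1×€420.00 = €6,740.00
  €647.76 + 22.97% × (€6,740.00 − €5,000.00) = €647.76 + 22.97% × €1,740.00 = €1,047.44
Income Tax (Joint): taxable = €7,160.00 − 1×€420.00 = €6,740.00
  €228.00 + 16.4% × (€6,740.00 − €3,800.00) = €228.00 + 16.4% × €2,940.00 = €710.16
Difference: |€1,047.44 − €710.16| = €337.28 (higher under Individual)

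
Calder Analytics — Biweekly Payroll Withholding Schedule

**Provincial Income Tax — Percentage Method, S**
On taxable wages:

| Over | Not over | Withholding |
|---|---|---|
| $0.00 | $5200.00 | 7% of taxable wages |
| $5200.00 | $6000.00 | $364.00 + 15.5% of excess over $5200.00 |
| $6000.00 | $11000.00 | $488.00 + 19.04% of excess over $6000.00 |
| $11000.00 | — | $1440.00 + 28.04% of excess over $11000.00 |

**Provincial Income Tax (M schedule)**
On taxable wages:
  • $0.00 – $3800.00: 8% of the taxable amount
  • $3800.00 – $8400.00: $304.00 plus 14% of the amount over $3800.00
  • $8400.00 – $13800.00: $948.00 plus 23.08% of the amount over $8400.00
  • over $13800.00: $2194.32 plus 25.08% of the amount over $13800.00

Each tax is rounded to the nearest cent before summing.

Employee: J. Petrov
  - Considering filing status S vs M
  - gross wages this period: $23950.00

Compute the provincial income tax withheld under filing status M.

$4739.94

Provincial Income Tax (M): taxable = $23950.00
  $2194.32 + 25.08% × ($23950.00 − $13800.00) = $2194.32 + 25.08% × $10150.00 = $4739.94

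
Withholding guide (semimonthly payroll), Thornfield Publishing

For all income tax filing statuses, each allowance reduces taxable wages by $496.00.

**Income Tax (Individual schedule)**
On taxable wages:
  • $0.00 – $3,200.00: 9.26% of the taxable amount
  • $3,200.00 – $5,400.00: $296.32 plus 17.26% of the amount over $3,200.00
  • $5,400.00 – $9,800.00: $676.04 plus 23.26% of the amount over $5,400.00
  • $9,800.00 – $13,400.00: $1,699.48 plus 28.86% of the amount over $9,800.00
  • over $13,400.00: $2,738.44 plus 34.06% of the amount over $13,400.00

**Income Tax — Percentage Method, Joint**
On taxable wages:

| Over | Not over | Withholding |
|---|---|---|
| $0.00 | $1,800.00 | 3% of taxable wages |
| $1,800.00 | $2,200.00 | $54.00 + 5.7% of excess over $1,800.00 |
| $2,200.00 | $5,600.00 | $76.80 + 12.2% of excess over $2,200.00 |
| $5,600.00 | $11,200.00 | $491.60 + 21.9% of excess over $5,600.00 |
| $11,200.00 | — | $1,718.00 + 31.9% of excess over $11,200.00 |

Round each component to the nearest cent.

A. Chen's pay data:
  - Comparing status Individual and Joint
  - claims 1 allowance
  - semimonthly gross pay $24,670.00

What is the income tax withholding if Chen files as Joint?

$5,856.71

Income Tax (Joint): taxable = $24,670.00 − 1×$496.00 = $24,174.00
  $1,718.00 + 31.9% × ($24,174.00 − $11,200.00) = $1,718.00 + 31.9% × $12,974.00 = $5,856.71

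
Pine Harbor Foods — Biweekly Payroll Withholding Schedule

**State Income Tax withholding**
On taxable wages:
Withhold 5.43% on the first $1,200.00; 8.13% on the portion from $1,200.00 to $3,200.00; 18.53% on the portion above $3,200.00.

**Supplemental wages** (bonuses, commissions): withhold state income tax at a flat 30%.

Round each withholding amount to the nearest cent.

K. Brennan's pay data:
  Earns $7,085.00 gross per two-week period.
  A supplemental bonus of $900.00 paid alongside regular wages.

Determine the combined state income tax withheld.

$1,217.65

State Income Tax: taxable = $7,085.00
  $227.76 + 18.53% × ($7,085.00 − $3,200.00) = $227.76 + 18.53% × $3,885.00 = $947.65
Supplemental (30% flat on bonus): 30% × $900.00 = $270.00
Total state income tax: $947.65 + $270.00 = $1,217.65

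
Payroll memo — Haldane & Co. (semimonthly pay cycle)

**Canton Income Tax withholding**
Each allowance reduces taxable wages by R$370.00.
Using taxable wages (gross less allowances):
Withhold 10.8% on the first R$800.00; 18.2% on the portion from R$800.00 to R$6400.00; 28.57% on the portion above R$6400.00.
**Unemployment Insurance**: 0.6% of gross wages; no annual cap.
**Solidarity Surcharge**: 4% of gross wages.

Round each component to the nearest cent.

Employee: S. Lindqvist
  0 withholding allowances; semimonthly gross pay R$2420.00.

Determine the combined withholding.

Canton Income Tax: taxable = R$2420.00
  R$86.40 + 18.2% × (R$2420.00 − R$800.00) = R$86.40 + 18.2% × R$1620.00 = R$381.24
Unemployment Insurance: 0.6% × R$2420.00 = R$14.52
Solidarity Surcharge: 4% × R$2420.00 = R$96.80
Total: R$381.24 + R$14.52 + R$96.80 = R$492.56

R$492.56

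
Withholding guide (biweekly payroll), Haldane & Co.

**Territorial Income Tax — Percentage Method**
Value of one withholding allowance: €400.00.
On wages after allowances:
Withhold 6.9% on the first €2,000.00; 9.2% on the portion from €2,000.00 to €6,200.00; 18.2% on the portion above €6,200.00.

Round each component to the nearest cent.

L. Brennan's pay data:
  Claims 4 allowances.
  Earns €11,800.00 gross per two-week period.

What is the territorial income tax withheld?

€1,252.40

Territorial Income Tax: taxable = €11,800.00 − 4×€400.00 = €10,200.00
  €524.40 + 18.2% × (€10,200.00 − €6,200.00) = €524.40 + 18.2% × €4,000.00 = €1,252.40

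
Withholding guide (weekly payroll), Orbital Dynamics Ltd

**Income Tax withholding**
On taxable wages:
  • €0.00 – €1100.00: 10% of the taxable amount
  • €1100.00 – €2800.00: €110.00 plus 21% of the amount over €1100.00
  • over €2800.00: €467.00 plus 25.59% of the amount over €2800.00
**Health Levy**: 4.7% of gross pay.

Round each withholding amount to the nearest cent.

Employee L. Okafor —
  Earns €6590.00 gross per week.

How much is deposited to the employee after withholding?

€4843.41

Income Tax: taxable = €6590.00
  €467.00 + 25.59% × (€6590.00 − €2800.00) = €467.00 + 25.59% × €3790.00 = €1436.86
Health Levy: 4.7% × €6590.00 = €309.73
Total withheld: €1436.86 + €309.73 = €1746.59
Net pay: €6590.00 − €1746.59 = €4843.41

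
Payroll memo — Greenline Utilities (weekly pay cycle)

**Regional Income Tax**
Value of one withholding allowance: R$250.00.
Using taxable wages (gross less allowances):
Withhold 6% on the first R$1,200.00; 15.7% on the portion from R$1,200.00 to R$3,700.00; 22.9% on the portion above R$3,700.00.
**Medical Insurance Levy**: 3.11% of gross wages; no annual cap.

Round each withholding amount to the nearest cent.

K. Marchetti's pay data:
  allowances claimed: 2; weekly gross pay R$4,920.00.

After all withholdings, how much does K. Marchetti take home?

R$4,137.61

Regional Income Tax: taxable = R$4,920.00 − 2×R$250.00 = R$4,420.00
  R$464.50 + 22.9% × (R$4,420.00 − R$3,700.00) = R$464.50 + 22.9% × R$720.00 = R$629.38
Medical Insurance Levy: 3.11% × R$4,920.00 = R$153.01
Total withheld: R$629.38 + R$153.01 = R$782.39
Net pay: R$4,920.00 − R$782.39 = R$4,137.61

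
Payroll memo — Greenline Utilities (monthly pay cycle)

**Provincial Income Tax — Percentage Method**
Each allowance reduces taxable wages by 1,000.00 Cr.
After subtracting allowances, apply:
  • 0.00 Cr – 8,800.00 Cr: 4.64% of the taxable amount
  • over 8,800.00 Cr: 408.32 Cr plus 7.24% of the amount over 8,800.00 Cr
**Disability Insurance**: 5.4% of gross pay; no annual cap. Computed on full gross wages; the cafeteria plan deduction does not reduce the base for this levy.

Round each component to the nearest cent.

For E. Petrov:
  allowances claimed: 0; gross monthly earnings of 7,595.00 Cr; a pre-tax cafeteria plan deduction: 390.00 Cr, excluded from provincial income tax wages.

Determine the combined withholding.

Provincial Income Tax: taxable = 7,595.00 Cr − 390.00 Cr = 7,205.00 Cr
  4.64% × 7,205.00 Cr = 334.31 Cr
Disability Insurance: 5.4% × 7,595.00 Cr = 410.13 Cr
Total: 334.31 Cr + 410.13 Cr = 744.44 Cr

744.44 Cr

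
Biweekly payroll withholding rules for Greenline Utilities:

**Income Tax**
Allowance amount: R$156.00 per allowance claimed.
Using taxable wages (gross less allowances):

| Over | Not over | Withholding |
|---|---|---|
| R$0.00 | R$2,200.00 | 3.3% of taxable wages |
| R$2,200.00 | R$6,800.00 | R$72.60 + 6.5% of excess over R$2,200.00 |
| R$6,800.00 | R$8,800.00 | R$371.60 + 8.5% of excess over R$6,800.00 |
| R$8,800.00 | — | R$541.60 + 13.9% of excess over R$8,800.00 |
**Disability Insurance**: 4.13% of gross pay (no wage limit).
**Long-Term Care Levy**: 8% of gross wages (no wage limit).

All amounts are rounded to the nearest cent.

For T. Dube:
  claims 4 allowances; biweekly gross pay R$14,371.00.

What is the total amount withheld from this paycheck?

R$2,972.43

Income Tax: taxable = R$14,371.00 − 4×R$156.00 = R$13,747.00
  R$541.60 + 13.9% × (R$13,747.00 − R$8,800.00) = R$541.60 + 13.9% × R$4,947.00 = R$1,229.23
Disability Insurance: 4.13% × R$14,371.00 = R$593.52
Long-Term Care Levy: 8% × R$14,371.00 = R$1,149.68
Total: R$1,229.23 + R$593.52 + R$1,149.68 = R$2,972.43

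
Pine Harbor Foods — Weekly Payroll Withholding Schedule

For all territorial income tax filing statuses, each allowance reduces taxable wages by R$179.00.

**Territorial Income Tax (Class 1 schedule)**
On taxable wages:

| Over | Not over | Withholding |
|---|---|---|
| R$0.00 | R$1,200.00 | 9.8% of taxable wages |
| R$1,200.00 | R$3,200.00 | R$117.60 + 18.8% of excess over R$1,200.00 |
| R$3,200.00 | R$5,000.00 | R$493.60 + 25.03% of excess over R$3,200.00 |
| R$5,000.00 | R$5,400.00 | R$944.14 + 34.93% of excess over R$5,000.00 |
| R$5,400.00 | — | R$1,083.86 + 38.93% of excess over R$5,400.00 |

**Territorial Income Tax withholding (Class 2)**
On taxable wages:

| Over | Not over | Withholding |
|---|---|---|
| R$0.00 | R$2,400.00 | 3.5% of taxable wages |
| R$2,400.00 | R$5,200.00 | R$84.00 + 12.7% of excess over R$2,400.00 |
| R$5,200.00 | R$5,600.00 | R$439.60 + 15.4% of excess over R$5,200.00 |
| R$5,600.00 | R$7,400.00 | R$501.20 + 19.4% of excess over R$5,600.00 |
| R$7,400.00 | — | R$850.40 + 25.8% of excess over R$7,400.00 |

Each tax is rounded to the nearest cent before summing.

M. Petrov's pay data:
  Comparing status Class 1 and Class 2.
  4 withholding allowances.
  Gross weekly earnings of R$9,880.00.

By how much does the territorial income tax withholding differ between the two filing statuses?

R$1,243.68

Territorial Income Tax (Class 1): taxable = R$9,880.00 − 4×R$179.00 = R$9,164.00
  R$1,083.86 + 38.93% × (R$9,164.00 − R$5,400.00) = R$1,083.86 + 38.93% × R$3,764.00 = R$2,549.19
Territorial Income Tax (Class 2): taxable = R$9,880.00 − 4×R$179.00 = R$9,164.00
  R$850.40 + 25.8% × (R$9,164.00 − R$7,400.00) = R$850.40 + 25.8% × R$1,764.00 = R$1,305.51
Difference: |R$2,549.19 − R$1,305.51| = R$1,243.68 (higher under Class 1)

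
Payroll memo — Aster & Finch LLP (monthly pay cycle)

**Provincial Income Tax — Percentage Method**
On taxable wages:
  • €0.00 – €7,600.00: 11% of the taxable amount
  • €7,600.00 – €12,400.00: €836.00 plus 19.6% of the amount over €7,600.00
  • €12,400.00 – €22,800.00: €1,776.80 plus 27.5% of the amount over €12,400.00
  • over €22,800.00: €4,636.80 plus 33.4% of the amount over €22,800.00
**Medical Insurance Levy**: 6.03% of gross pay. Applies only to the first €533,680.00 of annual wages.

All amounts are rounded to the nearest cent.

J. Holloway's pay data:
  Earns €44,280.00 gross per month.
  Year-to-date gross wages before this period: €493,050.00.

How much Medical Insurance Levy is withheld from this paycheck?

Medical Insurance Levy: cap €533,680.00 − YTD €493,050.00 = €40,630.00 subject; 6.03% × €40,630.00 = €2,449.99

€2,449.99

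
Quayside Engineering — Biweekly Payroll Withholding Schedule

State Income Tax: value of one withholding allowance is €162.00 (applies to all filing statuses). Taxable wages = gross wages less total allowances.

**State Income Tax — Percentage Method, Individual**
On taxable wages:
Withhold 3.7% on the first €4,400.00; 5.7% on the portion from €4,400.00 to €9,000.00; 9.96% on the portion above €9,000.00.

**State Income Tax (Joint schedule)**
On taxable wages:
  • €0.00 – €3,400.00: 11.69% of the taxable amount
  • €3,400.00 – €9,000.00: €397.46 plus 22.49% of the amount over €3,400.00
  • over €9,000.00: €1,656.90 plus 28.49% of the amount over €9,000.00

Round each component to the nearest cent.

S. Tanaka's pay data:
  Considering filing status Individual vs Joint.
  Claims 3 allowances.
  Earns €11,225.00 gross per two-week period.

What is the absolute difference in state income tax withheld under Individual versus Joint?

€1,554.14

State Income Tax (Individual): taxable = €11,225.00 − 3×€162.00 = €10,739.00
  €425.00 + 9.96% × (€10,739.00 − €9,000.00) = €425.00 + 9.96% × €1,739.00 = €598.20
State Income Tax (Joint): taxable = €11,225.00 − 3×€162.00 = €10,739.00
  €1,656.90 + 28.49% × (€10,739.00 − €9,000.00) = €1,656.90 + 28.49% × €1,739.00 = €2,152.34
Difference: |€598.20 − €2,152.34| = €1,554.14 (higher under Joint)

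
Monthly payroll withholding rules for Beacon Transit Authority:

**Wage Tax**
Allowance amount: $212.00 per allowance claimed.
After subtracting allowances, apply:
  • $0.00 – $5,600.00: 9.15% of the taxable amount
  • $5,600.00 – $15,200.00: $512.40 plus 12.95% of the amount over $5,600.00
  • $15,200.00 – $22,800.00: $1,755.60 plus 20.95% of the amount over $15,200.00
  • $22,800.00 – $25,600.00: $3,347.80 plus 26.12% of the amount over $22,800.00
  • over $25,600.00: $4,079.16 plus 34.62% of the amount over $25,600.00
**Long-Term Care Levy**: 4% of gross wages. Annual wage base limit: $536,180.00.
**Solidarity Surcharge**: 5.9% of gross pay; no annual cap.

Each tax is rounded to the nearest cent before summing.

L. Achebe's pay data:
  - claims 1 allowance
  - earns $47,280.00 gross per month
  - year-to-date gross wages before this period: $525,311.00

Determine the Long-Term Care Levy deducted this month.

$434.76

Long-Term Care Levy: cap $536,180.00 − YTD $525,311.00 = $10,869.00 subject; 4% × $10,869.00 = $434.76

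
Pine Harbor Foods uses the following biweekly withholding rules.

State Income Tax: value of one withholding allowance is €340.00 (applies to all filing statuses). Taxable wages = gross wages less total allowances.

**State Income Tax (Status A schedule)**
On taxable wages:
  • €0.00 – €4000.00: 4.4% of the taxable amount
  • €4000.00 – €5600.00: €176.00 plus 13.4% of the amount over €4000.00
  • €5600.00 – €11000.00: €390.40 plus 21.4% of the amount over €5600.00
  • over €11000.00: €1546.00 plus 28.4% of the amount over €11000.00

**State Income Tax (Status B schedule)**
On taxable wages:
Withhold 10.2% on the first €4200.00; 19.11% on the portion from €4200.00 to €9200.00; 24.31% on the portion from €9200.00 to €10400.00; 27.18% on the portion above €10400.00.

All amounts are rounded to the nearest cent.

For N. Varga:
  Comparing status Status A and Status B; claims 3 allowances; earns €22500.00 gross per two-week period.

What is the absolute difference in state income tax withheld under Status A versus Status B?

State Income Tax (Status A): taxable = €22500.00 − 3×€340.00 = €21480.00
  €1546.00 + 28.4% × (€21480.00 − €11000.00) = €1546.00 + 28.4% × €10480.00 = €4522.32
State Income Tax (Status B): taxable = €22500.00 − 3×€340.00 = €21480.00
  €1675.62 + 27.18% × (€21480.00 − €10400.00) = €1675.62 + 27.18% × €11080.00 = €4687.16
Difference: |€4522.32 − €4687.16| = €164.84 (higher under Status B)

€164.84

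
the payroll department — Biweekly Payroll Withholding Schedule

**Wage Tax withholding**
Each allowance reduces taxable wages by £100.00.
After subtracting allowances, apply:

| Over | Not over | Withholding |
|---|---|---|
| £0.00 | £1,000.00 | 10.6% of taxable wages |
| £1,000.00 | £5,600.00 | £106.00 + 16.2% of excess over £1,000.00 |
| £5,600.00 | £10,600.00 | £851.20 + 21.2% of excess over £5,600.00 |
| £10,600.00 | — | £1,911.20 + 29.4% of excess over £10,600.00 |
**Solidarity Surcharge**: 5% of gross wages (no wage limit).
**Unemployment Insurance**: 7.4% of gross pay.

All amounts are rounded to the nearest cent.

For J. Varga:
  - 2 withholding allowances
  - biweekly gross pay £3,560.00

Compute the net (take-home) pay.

£2,630.24

Wage Tax: taxable = £3,560.00 − 2×£100.00 = £3,360.00
  £106.00 + 16.2% × (£3,360.00 − £1,000.00) = £106.00 + 16.2% × £2,360.00 = £488.32
Solidarity Surcharge: 5% × £3,560.00 = £178.00
Unemployment Insurance: 7.4% × £3,560.00 = £263.44
Total withheld: £488.32 + £178.00 + £263.44 = £929.76
Net pay: £3,560.00 − £929.76 = £2,630.24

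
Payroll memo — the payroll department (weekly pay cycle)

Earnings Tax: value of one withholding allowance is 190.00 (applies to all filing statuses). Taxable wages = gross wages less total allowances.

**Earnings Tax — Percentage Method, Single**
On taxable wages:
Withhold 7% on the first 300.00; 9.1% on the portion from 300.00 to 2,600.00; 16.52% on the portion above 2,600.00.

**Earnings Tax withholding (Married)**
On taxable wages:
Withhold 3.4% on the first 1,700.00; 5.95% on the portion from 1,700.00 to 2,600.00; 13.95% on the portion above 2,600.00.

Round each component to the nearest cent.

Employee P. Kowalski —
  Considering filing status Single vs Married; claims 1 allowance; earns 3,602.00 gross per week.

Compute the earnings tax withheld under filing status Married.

Earnings Tax (Married): taxable = 3,602.00 − 1×190.00 = 3,412.00
  111.35 + 13.95% × (3,412.00 − 2,600.00) = 111.35 + 13.95% × 812.00 = 224.62

224.62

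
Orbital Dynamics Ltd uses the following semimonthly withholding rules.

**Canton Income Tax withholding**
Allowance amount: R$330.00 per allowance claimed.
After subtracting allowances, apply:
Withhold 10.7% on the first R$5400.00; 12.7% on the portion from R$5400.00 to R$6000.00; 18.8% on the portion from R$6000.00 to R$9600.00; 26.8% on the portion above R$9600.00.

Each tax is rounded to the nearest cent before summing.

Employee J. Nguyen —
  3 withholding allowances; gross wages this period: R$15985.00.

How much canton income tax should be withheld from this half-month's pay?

R$2776.66

Canton Income Tax: taxable = R$15985.00 − 3×R$330.00 = R$14995.00
  R$1330.80 + 26.8% × (R$14995.00 − R$9600.00) = R$1330.80 + 26.8% × R$5395.00 = R$2776.66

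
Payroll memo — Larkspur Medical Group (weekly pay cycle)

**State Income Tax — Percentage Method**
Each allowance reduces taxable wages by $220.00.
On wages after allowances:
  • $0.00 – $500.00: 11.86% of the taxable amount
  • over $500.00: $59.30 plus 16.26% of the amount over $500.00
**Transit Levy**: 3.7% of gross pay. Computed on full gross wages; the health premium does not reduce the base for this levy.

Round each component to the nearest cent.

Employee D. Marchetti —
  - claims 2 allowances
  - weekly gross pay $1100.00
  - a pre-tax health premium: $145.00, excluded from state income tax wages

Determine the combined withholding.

State Income Tax: taxable = $1100.00 − $145.00 − 2×$220.00 = $515.00
  $59.30 + 16.26% × ($515.00 − $500.00) = $59.30 + 16.26% × $15.00 = $61.74
Transit Levy: 3.7% × $1100.00 = $40.70
Total: $61.74 + $40.70 = $102.44

$102.44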